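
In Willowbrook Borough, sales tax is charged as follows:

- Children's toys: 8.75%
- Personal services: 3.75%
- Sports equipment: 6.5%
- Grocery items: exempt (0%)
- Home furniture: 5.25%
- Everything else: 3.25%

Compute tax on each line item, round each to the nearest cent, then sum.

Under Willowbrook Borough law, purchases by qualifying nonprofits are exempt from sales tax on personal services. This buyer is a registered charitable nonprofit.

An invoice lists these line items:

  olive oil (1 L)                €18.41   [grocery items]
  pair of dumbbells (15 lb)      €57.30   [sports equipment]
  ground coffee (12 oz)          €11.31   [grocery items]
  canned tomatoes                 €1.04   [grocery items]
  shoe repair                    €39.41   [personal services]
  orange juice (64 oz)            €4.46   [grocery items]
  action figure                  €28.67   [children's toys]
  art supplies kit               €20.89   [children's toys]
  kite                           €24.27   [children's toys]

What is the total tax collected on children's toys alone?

Action figure €28.67: children's toys → 8.75% → €2.51
Art supplies kit €20.89: children's toys → 8.75% → €1.83
Kite €24.27: children's toys → 8.75% → €2.12
Tax on children's toys = €2.51 + €1.83 + €2.12 = €6.46

€6.46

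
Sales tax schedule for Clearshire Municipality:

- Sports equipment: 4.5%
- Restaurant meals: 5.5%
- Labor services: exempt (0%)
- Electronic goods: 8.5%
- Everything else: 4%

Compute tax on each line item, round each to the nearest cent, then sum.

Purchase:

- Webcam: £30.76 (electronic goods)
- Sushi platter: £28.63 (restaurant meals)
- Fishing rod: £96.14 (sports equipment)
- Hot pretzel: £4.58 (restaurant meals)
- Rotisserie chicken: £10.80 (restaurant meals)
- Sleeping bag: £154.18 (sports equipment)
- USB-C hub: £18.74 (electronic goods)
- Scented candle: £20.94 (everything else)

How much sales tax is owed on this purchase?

Webcam £30.76: electronic goods → 8.5% → £2.61
Sushi platter £28.63: restaurant meals → 5.5% → £1.57
Fishing rod £96.14: sports equipment → 4.5% → £4.33
Hot pretzel £4.58: restaurant meals → 5.5% → £0.25
Rotisserie chicken £10.80: restaurant meals → 5.5% → £0.59
Sleeping bag £154.18: sports equipment → 4.5% → £6.94
USB-C hub £18.74: electronic goods → 8.5% → £1.59
Scented candle £20.94: everything else → 4% → £0.84
Total tax = £2.61 + £1.57 + £4.33 + £0.25 + £0.59 + £6.94 + £1.59 + £0.84 = £18.72

£18.72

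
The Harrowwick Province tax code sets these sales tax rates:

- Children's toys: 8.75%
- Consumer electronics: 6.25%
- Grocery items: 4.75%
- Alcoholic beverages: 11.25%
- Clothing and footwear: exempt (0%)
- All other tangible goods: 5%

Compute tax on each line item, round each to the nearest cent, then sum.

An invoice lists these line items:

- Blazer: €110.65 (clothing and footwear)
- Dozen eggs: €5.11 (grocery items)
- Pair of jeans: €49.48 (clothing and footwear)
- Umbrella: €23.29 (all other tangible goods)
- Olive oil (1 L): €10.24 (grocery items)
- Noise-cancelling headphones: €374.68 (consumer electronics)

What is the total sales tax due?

Blazer €110.65: clothing and footwear → 0% → €0.00
Dozen eggs €5.11: grocery items → 4.75% → €0.24
Pair of jeans €49.48: clothing and footwear → 0% → €0.00
Umbrella €23.29: all other tangible goods → 5% → €1.16
Olive oil (1 L) €10.24: grocery items → 4.75% → €0.49
Noise-cancelling headphones €374.68: consumer electronics → 6.25% → €23.42
Total tax = €0.24 + €1.16 + €0.49 + €23.42 = €25.31

€25.31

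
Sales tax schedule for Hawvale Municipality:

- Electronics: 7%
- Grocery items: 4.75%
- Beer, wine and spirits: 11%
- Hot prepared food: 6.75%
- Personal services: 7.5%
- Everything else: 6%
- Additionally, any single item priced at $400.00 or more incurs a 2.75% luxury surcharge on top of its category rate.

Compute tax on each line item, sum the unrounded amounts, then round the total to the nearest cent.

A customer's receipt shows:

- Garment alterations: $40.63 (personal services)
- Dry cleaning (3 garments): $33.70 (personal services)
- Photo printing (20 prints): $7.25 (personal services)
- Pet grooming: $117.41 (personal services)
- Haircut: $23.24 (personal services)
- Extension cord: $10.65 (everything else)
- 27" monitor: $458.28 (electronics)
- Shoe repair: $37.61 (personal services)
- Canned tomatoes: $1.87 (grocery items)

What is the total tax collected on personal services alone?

$19.49

Garment alterations $40.63: personal services → 7.5% → $3.04725
Dry cleaning (3 garments) $33.70: personal services → 7.5% → $2.5275
Photo printing (20 prints) $7.25: personal services → 7.5% → $0.54375
Pet grooming $117.41: personal services → 7.5% → $8.80575
Haircut $23.24: personal services → 7.5% → $1.743
Shoe repair $37.61: personal services → 7.5% → $2.82075
Tax on personal services: unrounded sum = $19.488 → $19.49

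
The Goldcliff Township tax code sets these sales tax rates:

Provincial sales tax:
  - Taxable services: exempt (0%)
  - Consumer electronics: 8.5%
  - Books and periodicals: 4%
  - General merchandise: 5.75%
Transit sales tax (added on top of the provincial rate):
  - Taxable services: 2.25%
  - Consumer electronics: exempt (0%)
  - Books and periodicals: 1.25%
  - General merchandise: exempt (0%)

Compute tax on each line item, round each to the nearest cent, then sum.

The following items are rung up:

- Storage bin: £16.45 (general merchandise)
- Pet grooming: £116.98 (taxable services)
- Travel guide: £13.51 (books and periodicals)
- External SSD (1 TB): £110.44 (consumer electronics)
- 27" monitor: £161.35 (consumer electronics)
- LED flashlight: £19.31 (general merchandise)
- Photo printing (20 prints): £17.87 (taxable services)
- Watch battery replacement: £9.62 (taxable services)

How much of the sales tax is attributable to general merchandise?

£2.06

Storage bin £16.45: general merchandise → 5.75% + 0% transit = 5.75% → £0.95
LED flashlight £19.31: general merchandise → 5.75% + 0% transit = 5.75% → £1.11
Tax on general merchandise = £0.95 + £1.11 = £2.06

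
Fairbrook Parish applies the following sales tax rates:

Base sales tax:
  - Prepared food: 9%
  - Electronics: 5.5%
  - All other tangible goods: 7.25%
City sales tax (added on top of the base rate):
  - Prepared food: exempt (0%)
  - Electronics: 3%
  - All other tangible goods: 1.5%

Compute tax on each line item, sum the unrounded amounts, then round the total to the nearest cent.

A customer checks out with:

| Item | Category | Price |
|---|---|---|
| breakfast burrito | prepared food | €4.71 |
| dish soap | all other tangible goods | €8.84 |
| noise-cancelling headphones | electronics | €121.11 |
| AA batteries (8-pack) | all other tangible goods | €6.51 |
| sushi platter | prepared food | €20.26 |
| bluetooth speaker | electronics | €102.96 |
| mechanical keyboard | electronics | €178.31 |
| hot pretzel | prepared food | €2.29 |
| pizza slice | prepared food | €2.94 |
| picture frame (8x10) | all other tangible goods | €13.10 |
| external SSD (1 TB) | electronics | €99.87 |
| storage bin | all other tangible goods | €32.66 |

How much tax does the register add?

€50.76

Breakfast burrito €4.71: prepared food → 9% + 0% city = 9% → €0.4239
Dish soap €8.84: all other tangible goods → 7.25% + 1.5% city = 8.75% → €0.7735
Noise-cancelling headphones €121.11: electronics → 5.5% + 3% city = 8.5% → €10.29435
AA batteries (8-pack) €6.51: all other tangible goods → 7.25% + 1.5% city = 8.75% → €0.569625
Sushi platter €20.26: prepared food → 9% + 0% city = 9% → €1.8234
Bluetooth speaker €102.96: electronics → 5.5% + 3% city = 8.5% → €8.7516
Mechanical keyboard €178.31: electronics → 5.5% + 3% city = 8.5% → €15.15635
Hot pretzel €2.29: prepared food → 9% + 0% city = 9% → €0.2061
Pizza slice €2.94: prepared food → 9% + 0% city = 9% → €0.2646
Picture frame (8x10) €13.10: all other tangible goods → 7.25% + 1.5% city = 8.75% → €1.14625
External SSD (1 TB) €99.87: electronics → 5.5% + 3% city = 8.5% → €8.48895
Storage bin €32.66: all other tangible goods → 7.25% + 1.5% city = 8.75% → €2.85775
Unrounded tax sum = €50.756375 → €50.76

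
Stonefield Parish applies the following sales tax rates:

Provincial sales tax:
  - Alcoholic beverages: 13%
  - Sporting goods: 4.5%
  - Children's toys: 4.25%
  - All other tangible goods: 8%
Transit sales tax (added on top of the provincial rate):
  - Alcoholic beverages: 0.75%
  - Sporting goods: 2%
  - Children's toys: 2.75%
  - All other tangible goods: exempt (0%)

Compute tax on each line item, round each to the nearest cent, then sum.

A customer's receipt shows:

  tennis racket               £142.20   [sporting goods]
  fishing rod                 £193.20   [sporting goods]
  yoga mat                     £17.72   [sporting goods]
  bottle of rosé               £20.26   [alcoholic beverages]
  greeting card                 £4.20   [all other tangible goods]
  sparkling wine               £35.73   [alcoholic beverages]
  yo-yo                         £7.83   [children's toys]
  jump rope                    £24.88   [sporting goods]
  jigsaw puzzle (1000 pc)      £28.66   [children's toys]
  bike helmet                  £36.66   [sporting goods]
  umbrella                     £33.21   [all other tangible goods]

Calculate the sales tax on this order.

£40.21

Tennis racket £142.20: sporting goods → 4.5% + 2% transit = 6.5% → £9.24
Fishing rod £193.20: sporting goods → 4.5% + 2% transit = 6.5% → £12.56
Yoga mat £17.72: sporting goods → 4.5% + 2% transit = 6.5% → £1.15
Bottle of rosé £20.26: alcoholic beverages → 13% + 0.75% transit = 13.75% → £2.79
Greeting card £4.20: all other tangible goods → 8% + 0% transit = 8% → £0.34
Sparkling wine £35.73: alcoholic beverages → 13% + 0.75% transit = 13.75% → £4.91
Yo-yo £7.83: children's toys → 4.25% + 2.75% transit = 7% → £0.55
Jump rope £24.88: sporting goods → 4.5% + 2% transit = 6.5% → £1.62
Jigsaw puzzle (1000 pc) £28.66: children's toys → 4.25% + 2.75% transit = 7% → £2.01
Bike helmet £36.66: sporting goods → 4.5% + 2% transit = 6.5% → £2.38
Umbrella £33.21: all other tangible goods → 8% + 0% transit = 8% → £2.66
Total tax = £9.24 + £12.56 + £1.15 + £2.79 + £0.34 + £4.91 + £0.55 + £1.62 + £2.01 + £2.38 + £2.66 = £40.21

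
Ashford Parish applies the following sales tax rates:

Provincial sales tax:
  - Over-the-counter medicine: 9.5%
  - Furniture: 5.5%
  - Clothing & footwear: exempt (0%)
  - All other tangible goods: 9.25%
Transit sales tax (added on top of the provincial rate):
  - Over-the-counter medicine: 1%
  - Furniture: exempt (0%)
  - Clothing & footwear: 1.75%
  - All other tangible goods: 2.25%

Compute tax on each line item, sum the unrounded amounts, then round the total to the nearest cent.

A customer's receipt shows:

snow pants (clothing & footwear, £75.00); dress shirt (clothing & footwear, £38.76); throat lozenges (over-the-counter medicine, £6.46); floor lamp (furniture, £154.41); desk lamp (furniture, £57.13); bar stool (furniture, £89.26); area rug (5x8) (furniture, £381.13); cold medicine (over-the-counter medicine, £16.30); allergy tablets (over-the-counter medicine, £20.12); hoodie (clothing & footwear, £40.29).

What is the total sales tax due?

£44.70

Snow pants £75.00: clothing & footwear → 0% + 1.75% transit = 1.75% → £1.3125
Dress shirt £38.76: clothing & footwear → 0% + 1.75% transit = 1.75% → £0.6783
Throat lozenges £6.46: over-the-counter medicine → 9.5% + 1% transit = 10.5% → £0.6783
Floor lamp £154.41: furniture → 5.5% + 0% transit = 5.5% → £8.49255
Desk lamp £57.13: furniture → 5.5% + 0% transit = 5.5% → £3.14215
Bar stool £89.26: furniture → 5.5% + 0% transit = 5.5% → £4.9093
Area rug (5x8) £381.13: furniture → 5.5% + 0% transit = 5.5% → £20.96215
Cold medicine £16.30: over-the-counter medicine → 9.5% + 1% transit = 10.5% → £1.7115
Allergy tablets £20.12: over-the-counter medicine → 9.5% + 1% transit = 10.5% → £2.1126
Hoodie £40.29: clothing & footwear → 0% + 1.75% transit = 1.75% → £0.705075
Unrounded tax sum = £44.704425 → £44.70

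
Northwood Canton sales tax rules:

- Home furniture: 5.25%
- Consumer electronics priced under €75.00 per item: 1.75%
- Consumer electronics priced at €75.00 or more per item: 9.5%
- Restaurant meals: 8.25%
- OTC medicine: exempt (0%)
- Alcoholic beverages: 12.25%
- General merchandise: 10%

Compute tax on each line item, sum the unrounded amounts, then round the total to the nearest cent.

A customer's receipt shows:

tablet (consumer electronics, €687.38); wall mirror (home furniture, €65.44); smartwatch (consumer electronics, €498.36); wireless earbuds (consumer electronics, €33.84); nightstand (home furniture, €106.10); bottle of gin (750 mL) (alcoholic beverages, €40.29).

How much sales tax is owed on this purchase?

Tablet €687.38: consumer electronics, €75.00 or more → 9.5% → €65.3011
Wall mirror €65.44: home furniture → 5.25% → €3.4356
Smartwatch €498.36: consumer electronics, €75.00 or more → 9.5% → €47.3442
Wireless earbuds €33.84: consumer electronics, under €75.00 → 1.75% → €0.5922
Nightstand €106.10: home furniture → 5.25% → €5.57025
Bottle of gin (750 mL) €40.29: alcoholic beverages → 12.25% → €4.935525
Unrounded tax sum = €127.178875 → €127.18

€127.18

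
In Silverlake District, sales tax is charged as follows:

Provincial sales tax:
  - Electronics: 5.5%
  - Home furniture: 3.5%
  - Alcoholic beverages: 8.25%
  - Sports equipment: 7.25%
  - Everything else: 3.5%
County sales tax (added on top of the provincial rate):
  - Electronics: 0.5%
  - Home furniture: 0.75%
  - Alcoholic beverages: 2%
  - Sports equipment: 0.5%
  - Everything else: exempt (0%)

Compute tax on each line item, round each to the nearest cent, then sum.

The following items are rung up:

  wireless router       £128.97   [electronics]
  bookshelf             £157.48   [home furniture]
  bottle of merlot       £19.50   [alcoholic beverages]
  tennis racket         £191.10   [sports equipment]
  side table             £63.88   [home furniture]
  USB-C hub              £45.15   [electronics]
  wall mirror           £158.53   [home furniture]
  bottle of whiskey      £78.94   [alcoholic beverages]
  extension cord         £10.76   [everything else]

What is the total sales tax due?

£51.87

Wireless router £128.97: electronics → 5.5% + 0.5% county = 6% → £7.74
Bookshelf £157.48: home furniture → 3.5% + 0.75% county = 4.25% → £6.69
Bottle of merlot £19.50: alcoholic beverages → 8.25% + 2% county = 10.25% → £2.00
Tennis racket £191.10: sports equipment → 7.25% + 0.5% county = 7.75% → £14.81
Side table £63.88: home furniture → 3.5% + 0.75% county = 4.25% → £2.71
USB-C hub £45.15: electronics → 5.5% + 0.5% county = 6% → £2.71
Wall mirror £158.53: home furniture → 3.5% + 0.75% county = 4.25% → £6.74
Bottle of whiskey £78.94: alcoholic beverages → 8.25% + 2% county = 10.25% → £8.09
Extension cord £10.76: everything else → 3.5% + 0% county = 3.5% → £0.38
Total tax = £7.74 + £6.69 + £2.00 + £14.81 + £2.71 + £2.71 + £6.74 + £8.09 + £0.38 = £51.87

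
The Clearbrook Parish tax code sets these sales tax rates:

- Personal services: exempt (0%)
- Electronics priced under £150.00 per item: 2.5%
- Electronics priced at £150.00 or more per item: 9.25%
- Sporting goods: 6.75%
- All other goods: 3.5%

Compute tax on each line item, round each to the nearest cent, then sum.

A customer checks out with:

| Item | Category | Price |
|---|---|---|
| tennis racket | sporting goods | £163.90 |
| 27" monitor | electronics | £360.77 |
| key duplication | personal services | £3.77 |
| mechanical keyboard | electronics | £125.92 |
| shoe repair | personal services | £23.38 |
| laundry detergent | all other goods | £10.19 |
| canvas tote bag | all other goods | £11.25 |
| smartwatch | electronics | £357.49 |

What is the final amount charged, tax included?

Tennis racket £163.90: sporting goods → 6.75% → £11.06
27" monitor £360.77: electronics, £150.00 or more → 9.25% → £33.37
Key duplication £3.77: personal services → 0% → £0.00
Mechanical keyboard £125.92: electronics, under £150.00 → 2.5% → £3.15
Shoe repair £23.38: personal services → 0% → £0.00
Laundry detergent £10.19: all other goods → 3.5% → £0.36
Canvas tote bag £11.25: all other goods → 3.5% → £0.39
Smartwatch £357.49: electronics, £150.00 or more → 9.25% → £33.07
Subtotal = £1056.67; tax = £81.40; total due = £1138.07

£1138.07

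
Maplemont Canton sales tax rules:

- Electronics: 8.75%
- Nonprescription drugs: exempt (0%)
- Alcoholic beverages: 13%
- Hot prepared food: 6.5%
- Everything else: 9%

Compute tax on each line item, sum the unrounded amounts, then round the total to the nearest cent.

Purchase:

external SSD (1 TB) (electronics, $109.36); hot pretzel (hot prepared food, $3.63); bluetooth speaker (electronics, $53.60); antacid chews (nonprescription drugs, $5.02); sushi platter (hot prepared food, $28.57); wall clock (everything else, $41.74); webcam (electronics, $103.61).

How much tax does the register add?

$29.17

External SSD (1 TB) $109.36: electronics → 8.75% → $9.569
Hot pretzel $3.63: hot prepared food → 6.5% → $0.23595
Bluetooth speaker $53.60: electronics → 8.75% → $4.69
Antacid chews $5.02: nonprescription drugs → 0% → $0.00
Sushi platter $28.57: hot prepared food → 6.5% → $1.85705
Wall clock $41.74: everything else → 9% → $3.7566
Webcam $103.61: electronics → 8.75% → $9.065875
Unrounded tax sum = $29.174475 → $29.17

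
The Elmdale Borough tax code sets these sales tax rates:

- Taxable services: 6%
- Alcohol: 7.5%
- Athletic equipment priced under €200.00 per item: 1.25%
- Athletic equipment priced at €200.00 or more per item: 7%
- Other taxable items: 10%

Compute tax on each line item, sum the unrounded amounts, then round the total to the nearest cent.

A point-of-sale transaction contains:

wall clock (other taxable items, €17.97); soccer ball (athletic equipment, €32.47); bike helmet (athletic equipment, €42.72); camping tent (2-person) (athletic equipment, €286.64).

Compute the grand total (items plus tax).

€402.60

Wall clock €17.97: other taxable items → 10% → €1.797
Soccer ball €32.47: athletic equipment, under €200.00 → 1.25% → €0.405875
Bike helmet €42.72: athletic equipment, under €200.00 → 1.25% → €0.534
Camping tent (2-person) €286.64: athletic equipment, €200.00 or more → 7% → €20.0648
Subtotal = €379.80; unrounded tax = €22.801675 → €22.80; total due = €402.60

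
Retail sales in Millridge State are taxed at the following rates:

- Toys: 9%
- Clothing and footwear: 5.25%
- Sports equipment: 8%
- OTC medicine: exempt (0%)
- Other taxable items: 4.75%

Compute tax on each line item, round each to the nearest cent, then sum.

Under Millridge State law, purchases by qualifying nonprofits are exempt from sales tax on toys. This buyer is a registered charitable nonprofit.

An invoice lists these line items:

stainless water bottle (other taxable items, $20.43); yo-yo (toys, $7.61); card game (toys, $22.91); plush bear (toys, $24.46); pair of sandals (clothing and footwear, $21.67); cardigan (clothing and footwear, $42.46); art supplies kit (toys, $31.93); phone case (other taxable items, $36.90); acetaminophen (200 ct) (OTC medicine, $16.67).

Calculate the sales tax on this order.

Stainless water bottle $20.43: other taxable items → 4.75% → $0.97
Yo-yo $7.61: toys, buyer-exempt → 0% → $0.00
Card game $22.91: toys, buyer-exempt → 0% → $0.00
Plush bear $24.46: toys, buyer-exempt → 0% → $0.00
Pair of sandals $21.67: clothing and footwear → 5.25% → $1.14
Cardigan $42.46: clothing and footwear → 5.25% → $2.23
Art supplies kit $31.93: toys, buyer-exempt → 0% → $0.00
Phone case $36.90: other taxable items → 4.75% → $1.75
Acetaminophen (200 ct) $16.67: OTC medicine → 0% → $0.00
Total tax = $0.97 + $1.14 + $2.23 + $1.75 = $6.09

$6.09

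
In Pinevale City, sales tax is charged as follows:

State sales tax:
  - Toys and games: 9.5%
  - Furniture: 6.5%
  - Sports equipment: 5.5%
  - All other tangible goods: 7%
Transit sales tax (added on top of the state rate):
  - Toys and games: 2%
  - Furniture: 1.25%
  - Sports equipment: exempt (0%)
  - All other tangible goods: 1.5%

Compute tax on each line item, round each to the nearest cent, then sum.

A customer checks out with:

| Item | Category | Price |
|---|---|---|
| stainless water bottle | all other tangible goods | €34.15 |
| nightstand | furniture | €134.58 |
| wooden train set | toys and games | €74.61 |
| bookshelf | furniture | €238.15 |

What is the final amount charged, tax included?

Stainless water bottle €34.15: all other tangible goods → 7% + 1.5% transit = 8.5% → €2.90
Nightstand €134.58: furniture → 6.5% + 1.25% transit = 7.75% → €10.43
Wooden train set €74.61: toys and games → 9.5% + 2% transit = 11.5% → €8.58
Bookshelf €238.15: furniture → 6.5% + 1.25% transit = 7.75% → €18.46
Subtotal = €481.49; tax = €40.37; total due = €521.86

€521.86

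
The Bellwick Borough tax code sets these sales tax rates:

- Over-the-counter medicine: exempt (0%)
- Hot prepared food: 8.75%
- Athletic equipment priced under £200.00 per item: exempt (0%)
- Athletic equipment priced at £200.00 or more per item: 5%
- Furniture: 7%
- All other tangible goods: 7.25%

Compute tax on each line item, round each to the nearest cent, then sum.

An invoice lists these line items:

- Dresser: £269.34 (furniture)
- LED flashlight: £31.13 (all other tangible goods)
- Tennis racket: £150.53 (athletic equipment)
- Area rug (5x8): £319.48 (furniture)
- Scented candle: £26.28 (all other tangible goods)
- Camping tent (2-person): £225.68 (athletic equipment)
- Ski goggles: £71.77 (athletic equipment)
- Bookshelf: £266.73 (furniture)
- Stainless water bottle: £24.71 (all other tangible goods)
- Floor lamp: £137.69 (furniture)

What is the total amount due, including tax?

Dresser £269.34: furniture → 7% → £18.85
LED flashlight £31.13: all other tangible goods → 7.25% → £2.26
Tennis racket £150.53: athletic equipment, under £200.00 → 0% → £0.00
Area rug (5x8) £319.48: furniture → 7% → £22.36
Scented candle £26.28: all other tangible goods → 7.25% → £1.91
Camping tent (2-person) £225.68: athletic equipment, £200.00 or more → 5% → £11.28
Ski goggles £71.77: athletic equipment, under £200.00 → 0% → £0.00
Bookshelf £266.73: furniture → 7% → £18.67
Stainless water bottle £24.71: all other tangible goods → 7.25% → £1.79
Floor lamp £137.69: furniture → 7% → £9.64
Subtotal = £1523.34; tax = £86.76; total due = £1610.10

£1610.10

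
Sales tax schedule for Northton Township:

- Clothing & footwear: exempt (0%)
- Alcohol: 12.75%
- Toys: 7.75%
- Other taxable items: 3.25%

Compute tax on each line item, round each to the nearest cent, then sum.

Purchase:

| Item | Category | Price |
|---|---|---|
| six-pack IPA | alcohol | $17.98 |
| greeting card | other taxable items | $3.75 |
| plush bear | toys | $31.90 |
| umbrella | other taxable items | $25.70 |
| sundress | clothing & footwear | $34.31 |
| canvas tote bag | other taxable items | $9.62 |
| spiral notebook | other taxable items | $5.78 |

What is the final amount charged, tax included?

$135.26

Six-pack IPA $17.98: alcohol → 12.75% → $2.29
Greeting card $3.75: other taxable items → 3.25% → $0.12
Plush bear $31.90: toys → 7.75% → $2.47
Umbrella $25.70: other taxable items → 3.25% → $0.84
Sundress $34.31: clothing & footwear → 0% → $0.00
Canvas tote bag $9.62: other taxable items → 3.25% → $0.31
Spiral notebook $5.78: other taxable items → 3.25% → $0.19
Subtotal = $129.04; tax = $6.22; total due = $135.26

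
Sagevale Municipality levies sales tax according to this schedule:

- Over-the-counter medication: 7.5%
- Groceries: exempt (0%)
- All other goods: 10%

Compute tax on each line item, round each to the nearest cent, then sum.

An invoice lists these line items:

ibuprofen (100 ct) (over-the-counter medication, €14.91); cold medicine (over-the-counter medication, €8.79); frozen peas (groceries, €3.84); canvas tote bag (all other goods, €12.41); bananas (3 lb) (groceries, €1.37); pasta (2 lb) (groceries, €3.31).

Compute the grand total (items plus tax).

€47.65

Ibuprofen (100 ct) €14.91: over-the-counter medication → 7.5% → €1.12
Cold medicine €8.79: over-the-counter medication → 7.5% → €0.66
Frozen peas €3.84: groceries → 0% → €0.00
Canvas tote bag €12.41: all other goods → 10% → €1.24
Bananas (3 lb) €1.37: groceries → 0% → €0.00
Pasta (2 lb) €3.31: groceries → 0% → €0.00
Subtotal = €44.63; tax = €3.02; total due = €47.65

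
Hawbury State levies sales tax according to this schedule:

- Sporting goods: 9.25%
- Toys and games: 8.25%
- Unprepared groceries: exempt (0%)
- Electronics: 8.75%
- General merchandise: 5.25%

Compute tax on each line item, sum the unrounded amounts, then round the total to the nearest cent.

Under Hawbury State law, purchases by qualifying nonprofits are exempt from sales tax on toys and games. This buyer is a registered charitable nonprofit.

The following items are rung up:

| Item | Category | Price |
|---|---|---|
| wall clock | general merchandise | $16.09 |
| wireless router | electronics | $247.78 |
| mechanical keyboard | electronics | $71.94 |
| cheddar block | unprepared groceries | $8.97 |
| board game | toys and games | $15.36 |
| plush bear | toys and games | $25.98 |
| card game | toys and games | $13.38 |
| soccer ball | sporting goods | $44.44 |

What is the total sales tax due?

Wall clock $16.09: general merchandise → 5.25% → $0.844725
Wireless router $247.78: electronics → 8.75% → $21.68075
Mechanical keyboard $71.94: electronics → 8.75% → $6.29475
Cheddar block $8.97: unprepared groceries → 0% → $0.00
Board game $15.36: toys and games, buyer-exempt → 0% → $0.00
Plush bear $25.98: toys and games, buyer-exempt → 0% → $0.00
Card game $13.38: toys and games, buyer-exempt → 0% → $0.00
Soccer ball $44.44: sporting goods → 9.25% → $4.1107
Unrounded tax sum = $32.930925 → $32.93

$32.93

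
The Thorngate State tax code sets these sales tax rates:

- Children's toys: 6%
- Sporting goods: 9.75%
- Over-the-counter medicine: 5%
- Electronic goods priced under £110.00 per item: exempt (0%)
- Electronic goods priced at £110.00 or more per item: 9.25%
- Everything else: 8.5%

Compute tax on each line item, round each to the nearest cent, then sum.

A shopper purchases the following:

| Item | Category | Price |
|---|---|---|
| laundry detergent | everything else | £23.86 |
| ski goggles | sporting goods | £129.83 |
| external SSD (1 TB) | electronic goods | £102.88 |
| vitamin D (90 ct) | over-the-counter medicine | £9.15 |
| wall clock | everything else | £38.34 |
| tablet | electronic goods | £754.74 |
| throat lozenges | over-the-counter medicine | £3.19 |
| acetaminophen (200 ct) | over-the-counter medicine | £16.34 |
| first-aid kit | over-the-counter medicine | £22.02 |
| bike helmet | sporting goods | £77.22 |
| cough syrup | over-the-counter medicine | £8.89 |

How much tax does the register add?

Laundry detergent £23.86: everything else → 8.5% → £2.03
Ski goggles £129.83: sporting goods → 9.75% → £12.66
External SSD (1 TB) £102.88: electronic goods, under £110.00 → 0% → £0.00
Vitamin D (90 ct) £9.15: over-the-counter medicine → 5% → £0.46
Wall clock £38.34: everything else → 8.5% → £3.26
Tablet £754.74: electronic goods, £110.00 or more → 9.25% → £69.81
Throat lozenges £3.19: over-the-counter medicine → 5% → £0.16
Acetaminophen (200 ct) £16.34: over-the-counter medicine → 5% → £0.82
First-aid kit £22.02: over-the-counter medicine → 5% → £1.10
Bike helmet £77.22: sporting goods → 9.75% → £7.53
Cough syrup £8.89: over-the-counter medicine → 5% → £0.44
Total tax = £2.03 + £12.66 + £0.46 + £3.26 + £69.81 + £0.16 + £0.82 + £1.10 + £7.53 + £0.44 = £98.27

£98.27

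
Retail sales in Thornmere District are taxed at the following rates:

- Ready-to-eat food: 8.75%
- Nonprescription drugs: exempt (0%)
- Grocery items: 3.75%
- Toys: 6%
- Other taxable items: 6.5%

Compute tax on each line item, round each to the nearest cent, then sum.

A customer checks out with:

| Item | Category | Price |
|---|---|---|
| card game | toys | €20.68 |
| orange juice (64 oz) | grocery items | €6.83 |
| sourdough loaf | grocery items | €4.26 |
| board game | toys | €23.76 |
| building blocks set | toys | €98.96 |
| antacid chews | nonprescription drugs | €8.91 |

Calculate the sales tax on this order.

Card game €20.68: toys → 6% → €1.24
Orange juice (64 oz) €6.83: grocery items → 3.75% → €0.26
Sourdough loaf €4.26: grocery items → 3.75% → €0.16
Board game €23.76: toys → 6% → €1.43
Building blocks set €98.96: toys → 6% → €5.94
Antacid chews €8.91: nonprescription drugs → 0% → €0.00
Total tax = €1.24 + €0.26 + €0.16 + €1.43 + €5.94 = €9.03

€9.03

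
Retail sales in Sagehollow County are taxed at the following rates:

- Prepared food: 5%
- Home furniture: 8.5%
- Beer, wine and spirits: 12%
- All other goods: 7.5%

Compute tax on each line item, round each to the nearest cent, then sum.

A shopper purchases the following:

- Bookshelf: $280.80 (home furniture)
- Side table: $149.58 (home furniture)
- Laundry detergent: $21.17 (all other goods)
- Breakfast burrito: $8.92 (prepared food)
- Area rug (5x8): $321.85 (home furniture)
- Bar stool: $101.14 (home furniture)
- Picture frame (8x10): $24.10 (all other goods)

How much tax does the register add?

$76.39

Bookshelf $280.80: home furniture → 8.5% → $23.87
Side table $149.58: home furniture → 8.5% → $12.71
Laundry detergent $21.17: all other goods → 7.5% → $1.59
Breakfast burrito $8.92: prepared food → 5% → $0.45
Area rug (5x8) $321.85: home furniture → 8.5% → $27.36
Bar stool $101.14: home furniture → 8.5% → $8.60
Picture frame (8x10) $24.10: all other goods → 7.5% → $1.81
Total tax = $23.87 + $12.71 + $1.59 + $0.45 + $27.36 + $8.60 + $1.81 = $76.39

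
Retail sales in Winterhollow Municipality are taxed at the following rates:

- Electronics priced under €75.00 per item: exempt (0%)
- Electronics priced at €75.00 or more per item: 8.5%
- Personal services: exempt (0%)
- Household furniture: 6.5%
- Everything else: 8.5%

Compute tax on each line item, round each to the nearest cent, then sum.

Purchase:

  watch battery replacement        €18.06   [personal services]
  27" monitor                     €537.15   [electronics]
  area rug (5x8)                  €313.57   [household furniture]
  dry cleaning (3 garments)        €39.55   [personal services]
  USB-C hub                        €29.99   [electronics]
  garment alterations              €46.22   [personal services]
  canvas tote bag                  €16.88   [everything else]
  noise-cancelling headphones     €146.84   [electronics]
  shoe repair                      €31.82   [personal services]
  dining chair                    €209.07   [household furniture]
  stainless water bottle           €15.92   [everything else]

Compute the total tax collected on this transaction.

€94.89

Watch battery replacement €18.06: personal services → 0% → €0.00
27" monitor €537.15: electronics, €75.00 or more → 8.5% → €45.66
Area rug (5x8) €313.57: household furniture → 6.5% → €20.38
Dry cleaning (3 garments) €39.55: personal services → 0% → €0.00
USB-C hub €29.99: electronics, under €75.00 → 0% → €0.00
Garment alterations €46.22: personal services → 0% → €0.00
Canvas tote bag €16.88: everything else → 8.5% → €1.43
Noise-cancelling headphones €146.84: electronics, €75.00 or more → 8.5% → €12.48
Shoe repair €31.82: personal services → 0% → €0.00
Dining chair €209.07: household furniture → 6.5% → €13.59
Stainless water bottle €15.92: everything else → 8.5% → €1.35
Total tax = €45.66 + €20.38 + €1.43 + €12.48 + €13.59 + €1.35 = €94.89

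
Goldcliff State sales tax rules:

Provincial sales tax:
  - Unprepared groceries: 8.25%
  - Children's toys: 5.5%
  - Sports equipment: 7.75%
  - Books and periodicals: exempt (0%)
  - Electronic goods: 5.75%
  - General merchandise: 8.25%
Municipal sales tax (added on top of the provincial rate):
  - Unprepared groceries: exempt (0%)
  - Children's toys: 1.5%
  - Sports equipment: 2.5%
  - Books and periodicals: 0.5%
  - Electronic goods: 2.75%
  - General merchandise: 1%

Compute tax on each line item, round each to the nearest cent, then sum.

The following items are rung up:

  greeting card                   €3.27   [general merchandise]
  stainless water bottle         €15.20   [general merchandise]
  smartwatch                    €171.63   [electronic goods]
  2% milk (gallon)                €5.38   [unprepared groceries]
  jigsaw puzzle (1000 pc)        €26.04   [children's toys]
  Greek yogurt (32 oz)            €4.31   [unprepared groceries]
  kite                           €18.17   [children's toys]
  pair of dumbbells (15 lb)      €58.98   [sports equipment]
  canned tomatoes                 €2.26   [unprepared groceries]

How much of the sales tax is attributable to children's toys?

Jigsaw puzzle (1000 pc) €26.04: children's toys → 5.5% + 1.5% municipal = 7% → €1.82
Kite €18.17: children's toys → 5.5% + 1.5% municipal = 7% → €1.27
Tax on children's toys = €1.82 + €1.27 = €3.09

€3.09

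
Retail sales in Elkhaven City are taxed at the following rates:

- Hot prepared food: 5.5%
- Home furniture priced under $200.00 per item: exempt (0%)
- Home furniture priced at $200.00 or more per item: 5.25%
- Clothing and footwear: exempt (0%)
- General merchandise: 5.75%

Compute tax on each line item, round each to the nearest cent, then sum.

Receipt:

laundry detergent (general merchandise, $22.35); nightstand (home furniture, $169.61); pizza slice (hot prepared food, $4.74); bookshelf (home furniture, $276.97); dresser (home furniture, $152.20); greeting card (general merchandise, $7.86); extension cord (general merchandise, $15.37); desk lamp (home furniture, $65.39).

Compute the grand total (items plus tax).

Laundry detergent $22.35: general merchandise → 5.75% → $1.29
Nightstand $169.61: home furniture, under $200.00 → 0% → $0.00
Pizza slice $4.74: hot prepared food → 5.5% → $0.26
Bookshelf $276.97: home furniture, $200.00 or more → 5.25% → $14.54
Dresser $152.20: home furniture, under $200.00 → 0% → $0.00
Greeting card $7.86: general merchandise → 5.75% → $0.45
Extension cord $15.37: general merchandise → 5.75% → $0.88
Desk lamp $65.39: home furniture, under $200.00 → 0% → $0.00
Subtotal = $714.49; tax = $17.42; total due = $731.91

$731.91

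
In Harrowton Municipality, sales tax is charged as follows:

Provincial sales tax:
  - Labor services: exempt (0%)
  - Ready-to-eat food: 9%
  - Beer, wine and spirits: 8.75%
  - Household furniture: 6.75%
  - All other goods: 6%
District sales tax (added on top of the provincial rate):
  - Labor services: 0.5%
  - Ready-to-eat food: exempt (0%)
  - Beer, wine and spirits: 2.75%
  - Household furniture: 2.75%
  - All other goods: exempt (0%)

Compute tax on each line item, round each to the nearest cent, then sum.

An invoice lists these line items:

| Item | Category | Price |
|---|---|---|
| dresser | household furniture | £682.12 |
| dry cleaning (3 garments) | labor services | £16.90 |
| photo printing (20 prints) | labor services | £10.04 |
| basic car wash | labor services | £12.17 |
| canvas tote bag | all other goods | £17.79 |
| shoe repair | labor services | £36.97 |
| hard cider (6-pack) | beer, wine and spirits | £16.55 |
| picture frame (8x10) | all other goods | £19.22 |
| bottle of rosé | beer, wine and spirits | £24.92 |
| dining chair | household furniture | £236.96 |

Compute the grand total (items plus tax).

£1168.31

Dresser £682.12: household furniture → 6.75% + 2.75% district = 9.5% → £64.80
Dry cleaning (3 garments) £16.90: labor services → 0% + 0.5% district = 0.5% → £0.08
Photo printing (20 prints) £10.04: labor services → 0% + 0.5% district = 0.5% → £0.05
Basic car wash £12.17: labor services → 0% + 0.5% district = 0.5% → £0.06
Canvas tote bag £17.79: all other goods → 6% + 0% district = 6% → £1.07
Shoe repair £36.97: labor services → 0% + 0.5% district = 0.5% → £0.18
Hard cider (6-pack) £16.55: beer, wine and spirits → 8.75% + 2.75% district = 11.5% → £1.90
Picture frame (8x10) £19.22: all other goods → 6% + 0% district = 6% → £1.15
Bottle of rosé £24.92: beer, wine and spirits → 8.75% + 2.75% district = 11.5% → £2.87
Dining chair £236.96: household furniture → 6.75% + 2.75% district = 9.5% → £22.51
Subtotal = £1073.64; tax = £94.67; total due = £1168.31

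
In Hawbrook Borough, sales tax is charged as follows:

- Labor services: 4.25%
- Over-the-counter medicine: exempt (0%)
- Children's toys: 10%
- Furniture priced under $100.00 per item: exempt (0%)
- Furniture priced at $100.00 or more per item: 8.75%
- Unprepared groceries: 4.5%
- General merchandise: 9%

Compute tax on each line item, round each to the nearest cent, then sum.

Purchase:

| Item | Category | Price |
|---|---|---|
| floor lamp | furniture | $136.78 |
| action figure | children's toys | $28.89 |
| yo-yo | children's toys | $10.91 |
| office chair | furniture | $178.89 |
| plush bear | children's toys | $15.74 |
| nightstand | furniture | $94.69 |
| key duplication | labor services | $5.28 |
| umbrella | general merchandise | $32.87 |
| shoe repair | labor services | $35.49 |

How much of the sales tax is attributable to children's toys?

Action figure $28.89: children's toys → 10% → $2.89
Yo-yo $10.91: children's toys → 10% → $1.09
Plush bear $15.74: children's toys → 10% → $1.57
Tax on children's toys = $2.89 + $1.09 + $1.57 = $5.55

$5.55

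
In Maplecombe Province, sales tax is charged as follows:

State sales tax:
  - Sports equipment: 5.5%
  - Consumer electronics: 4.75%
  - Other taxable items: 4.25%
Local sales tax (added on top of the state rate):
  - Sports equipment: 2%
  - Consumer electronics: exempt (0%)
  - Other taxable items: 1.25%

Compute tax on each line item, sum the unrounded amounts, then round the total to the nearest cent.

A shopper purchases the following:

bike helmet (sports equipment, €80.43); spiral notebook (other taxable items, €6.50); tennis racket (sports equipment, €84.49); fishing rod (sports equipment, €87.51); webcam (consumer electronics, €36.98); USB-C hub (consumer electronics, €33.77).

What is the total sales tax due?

€22.65

Bike helmet €80.43: sports equipment → 5.5% + 2% local = 7.5% → €6.03225
Spiral notebook €6.50: other taxable items → 4.25% + 1.25% local = 5.5% → €0.3575
Tennis racket €84.49: sports equipment → 5.5% + 2% local = 7.5% → €6.33675
Fishing rod €87.51: sports equipment → 5.5% + 2% local = 7.5% → €6.56325
Webcam €36.98: consumer electronics → 4.75% + 0% local = 4.75% → €1.75655
USB-C hub €33.77: consumer electronics → 4.75% + 0% local = 4.75% → €1.604075
Unrounded tax sum = €22.650375 → €22.65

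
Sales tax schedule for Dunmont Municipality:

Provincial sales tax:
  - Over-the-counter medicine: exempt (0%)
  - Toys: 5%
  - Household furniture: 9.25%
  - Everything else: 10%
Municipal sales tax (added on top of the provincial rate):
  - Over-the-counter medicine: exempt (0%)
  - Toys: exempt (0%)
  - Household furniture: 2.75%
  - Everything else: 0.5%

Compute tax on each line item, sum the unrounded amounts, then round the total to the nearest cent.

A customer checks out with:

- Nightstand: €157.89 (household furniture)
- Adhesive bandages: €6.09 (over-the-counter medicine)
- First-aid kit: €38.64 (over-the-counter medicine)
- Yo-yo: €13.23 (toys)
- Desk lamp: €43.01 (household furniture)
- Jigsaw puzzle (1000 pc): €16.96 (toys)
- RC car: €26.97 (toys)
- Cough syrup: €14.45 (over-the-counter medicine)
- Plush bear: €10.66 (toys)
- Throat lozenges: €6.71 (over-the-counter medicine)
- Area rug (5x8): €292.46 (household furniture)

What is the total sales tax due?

Nightstand €157.89: household furniture → 9.25% + 2.75% municipal = 12% → €18.9468
Adhesive bandages €6.09: over-the-counter medicine → 0% + 0% municipal = 0% → €0.00
First-aid kit €38.64: over-the-counter medicine → 0% + 0% municipal = 0% → €0.00
Yo-yo €13.23: toys → 5% + 0% municipal = 5% → €0.6615
Desk lamp €43.01: household furniture → 9.25% + 2.75% municipal = 12% → €5.1612
Jigsaw puzzle (1000 pc) €16.96: toys → 5% + 0% municipal = 5% → €0.848
RC car €26.97: toys → 5% + 0% municipal = 5% → €1.3485
Cough syrup €14.45: over-the-counter medicine → 0% + 0% municipal = 0% → €0.00
Plush bear €10.66: toys → 5% + 0% municipal = 5% → €0.533
Throat lozenges €6.71: over-the-counter medicine → 0% + 0% municipal = 0% → €0.00
Area rug (5x8) €292.46: household furniture → 9.25% + 2.75% municipal = 12% → €35.0952
Unrounded tax sum = €62.5942 → €62.59

€62.59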